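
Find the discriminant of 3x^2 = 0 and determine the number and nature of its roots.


For ax^2 + bx + c = 0, discriminant D = b^2 - 4ac
Here a = 3, b = 0, c = 0
D = (0)^2 - 4(3)(0) = 0 - 0 = 0

D = 0
The equation has exactly 1 real root (a repeated/double root).

Discriminant = 0, 1 repeated real root


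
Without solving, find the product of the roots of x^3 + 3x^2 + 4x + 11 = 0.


By Vieta's formulas for x^3 + bx^2 + cx + d = 0:
  r1 + r2 + r3 = -b/a = -3
  r1*r2 + r1*r3 + r2*r3 = c/a = 4
  r1*r2*r3 = -d/a = -11


Product = -11


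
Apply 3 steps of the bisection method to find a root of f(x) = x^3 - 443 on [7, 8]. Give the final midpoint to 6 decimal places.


f(x) = x^3 - 443
f(7) = -100 < 0
f(8) = 69 > 0

Step 1: midpoint = (7.000000 + 8.000000)/2 = 7.500000
  f(7.500000) = -21.125000
  f(mid) < 0, so root is in [7.500000, 8.000000]

Step 2: midpoint = (7.500000 + 8.000000)/2 = 7.750000
  f(7.750000) = 22.484375
  f(mid) > 0, so root is in [7.500000, 7.750000]

Step 3: midpoint = (7.500000 + 7.750000)/2 = 7.625000
  f(7.625000) = 0.322266
  f(mid) > 0, so root is in [7.500000, 7.625000]

midpoint = 7.625000


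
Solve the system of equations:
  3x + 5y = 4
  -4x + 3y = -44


Using Cramer's rule:
Determinant D = (3)(3) - (-4)(5) = 9 + 20 = 29
Dx = (4)(3) - (-44)(5) = 12 + 220 = 232
Dy = (3)(-44) - (-4)(4) = -132 + 16 = -116
x = Dx/D = 232/29 = 8
y = Dy/D = -116/29 = -4

x = 8, y = -4


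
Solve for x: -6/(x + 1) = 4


Multiply both sides by (x + 1): -6 = 4(x + 1)
Distribute: -6 = 4x + 4
4x = -6 - 4 = -10
x = -5/2

x = -5/2


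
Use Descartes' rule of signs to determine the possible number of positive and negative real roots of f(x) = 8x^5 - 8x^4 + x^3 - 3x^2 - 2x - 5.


Descartes' rule of signs:

For positive roots, count sign changes in f(x) = 8x^5 - 8x^4 + x^3 - 3x^2 - 2x - 5:
Signs of coefficients: +, -, +, -, -, -
Number of sign changes: 3
Possible positive real roots: 3, 1

For negative roots, examine f(-x) = -8x^5 - 8x^4 - x^3 - 3x^2 + 2x - 5:
Signs of coefficients: -, -, -, -, +, -
Number of sign changes: 2
Possible negative real roots: 2, 0

Positive roots: 3 or 1; Negative roots: 2 or 0


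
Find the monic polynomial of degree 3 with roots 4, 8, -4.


A monic polynomial with roots 4, 8, -4 is:
p(x) = (x - 4)(x - 8)(x + 4)
After multiplying by (x - 4): x - 4
After multiplying by (x - 8): x^2 - 12x + 32
After multiplying by (x + 4): x^3 - 8x^2 - 16x + 128

x^3 - 8x^2 - 16x + 128


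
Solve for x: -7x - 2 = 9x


Starting with: -7x - 2 = 9x
Move all x terms to left: (-7 - 9)x = 0 + 2
Simplify: -16x = 2
Divide both sides by -16: x = -1/8

x = -1/8


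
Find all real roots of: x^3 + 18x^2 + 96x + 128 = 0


Let p(x) = x^3 + 18x^2 + 96x + 128. By the rational root theorem (leading coefficient 1), any rational root is an integer divisor of 128: try ±1, ±2, ... in turn.
Test x = 1: value = 243 ≠ 0.
Test x = -1: value = 49 ≠ 0.
Test x = 2: value = 400 ≠ 0.
Test x = -2: value = 0 ✓, so (x + 2) is a factor.
Synthetic division by (x + 2): bring down 1; 1(-2) + 18 = 16; 16(-2) + 96 = 64; 64(-2) + 128 = 0 → quotient x^2 + 16x + 64, remainder 0.
Solve the quadratic x^2 + 16x + 64 = 0: discriminant = 16^2 - 4(1)(64) = 256 - 256 = 0.
Discriminant = 0, so a double root: x = -16/2 = -8.

x = -8 (multiplicity 2), x = -2


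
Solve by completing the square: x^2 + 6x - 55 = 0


Start: x^2 + 6x - 55 = 0
Move constant: x^2 + 6x = 55
Half of 6 is 3, squared is 9
Add 9 to both sides: x^2 + 6x + 9 = 64
(x + 3)^2 = 64
x + 3 = ±8
x = -3 + 8 = 5 or x = -3 - 8 = -11

x = -11, x = 5


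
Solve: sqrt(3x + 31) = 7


Square both sides: 3x + 31 = 7^2 = 49
3x = 49 - 31 = 18
x = 6
Check: sqrt(3*6 + 31) = sqrt(49) = 7 ✓

x = 6


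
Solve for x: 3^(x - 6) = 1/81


Express both sides with the same base.
1/81 = 3^(-4)
Since the bases match, equate exponents: x - 6 = -4
So x = -4 - (-6) = 2

x = 2


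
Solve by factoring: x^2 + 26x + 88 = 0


We need two numbers that multiply to 88 and add to 26.
Those numbers are 22 and 4 (since 22 * 4 = 88 and 22 + 4 = 26).
So x^2 + 26x + 88 = (x + 22)(x + 4) = 0
Setting each factor to zero: x = -22 or x = -4

x = -22, x = -4


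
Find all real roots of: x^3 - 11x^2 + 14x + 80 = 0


Let p(x) = x^3 - 11x^2 + 14x + 80. By the rational root theorem (leading coefficient 1), any rational root is an integer divisor of 80: try ±1, ±2, ... in turn.
Test x = 1: value = 84 ≠ 0.
Test x = -1: value = 54 ≠ 0.
Test x = 2: value = 72 ≠ 0.
Test x = -2: value = 0 ✓, so (x + 2) is a factor.
Synthetic division by (x + 2): bring down 1; 1(-2) - 11 = -13; (-13)(-2) + 14 = 40; 40(-2) + 80 = 0 → quotient x^2 - 13x + 40, remainder 0.
Solve the quadratic x^2 - 13x + 40 = 0: discriminant = (-13)^2 - 4(1)(40) = 169 - 160 = 9.
sqrt(9) = 3, so x = (13 ± 3)/2: x = 8 or x = 5.

x = -2, x = 5, x = 8


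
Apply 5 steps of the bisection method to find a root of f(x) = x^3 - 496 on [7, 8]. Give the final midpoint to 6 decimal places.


f(x) = x^3 - 496
f(7) = -153 < 0
f(8) = 16 > 0

Step 1: midpoint = (7.000000 + 8.000000)/2 = 7.500000
  f(7.500000) = -74.125000
  f(mid) < 0, so root is in [7.500000, 8.000000]

Step 2: midpoint = (7.500000 + 8.000000)/2 = 7.750000
  f(7.750000) = -30.515625
  f(mid) < 0, so root is in [7.750000, 8.000000]

Step 3: midpoint = (7.750000 + 8.000000)/2 = 7.875000
  f(7.875000) = -7.626953
  f(mid) < 0, so root is in [7.875000, 8.000000]

Step 4: midpoint = (7.875000 + 8.000000)/2 = 7.937500
  f(7.937500) = 4.093506
  f(mid) > 0, so root is in [7.875000, 7.937500]

Step 5: midpoint = (7.875000 + 7.937500)/2 = 7.906250
  f(7.906250) = -1.789886
  f(mid) < 0, so root is in [7.906250, 7.937500]

midpoint = 7.906250


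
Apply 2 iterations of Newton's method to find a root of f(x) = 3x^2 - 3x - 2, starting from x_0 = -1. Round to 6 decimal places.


Newton's method: x_(n+1) = x_n - f(x_n)/f'(x_n)
f(x) = 3x^2 - 3x - 2
f'(x) = 6x - 3

Iteration 1:
  f(-1.000000) = 4.000000
  f'(-1.000000) = -9.000000
  x_1 = -1.000000 - (4.000000)/(-9.000000) = -0.555556

Iteration 2:
  f(-0.555556) = 0.592593
  f'(-0.555556) = -6.333333
  x_2 = -0.555556 - (0.592593)/(-6.333333) = -0.461988

x_2 = -0.461988


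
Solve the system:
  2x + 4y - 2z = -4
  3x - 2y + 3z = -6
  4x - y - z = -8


Using Cramer's rule. Expand each determinant along the first row.
D  = 2*[(-2)*(-1) - 3*(-1)] - 4*[3*(-1) - 3*4] + (-2)*[3*(-1) - (-2)*4]
  = 2*(5) - 4*(-15) + (-2)*(5) = 60
Dx = (-4)*[(-2)*(-1) - 3*(-1)] - 4*[(-6)*(-1) - 3*(-8)] + (-2)*[(-6)*(-1) - (-2)*(-8)]
  = (-4)*(5) - 4*(30) + (-2)*(-10) = -120
Dy = 2*[(-6)*(-1) - 3*(-8)] - (-4)*[3*(-1) - 3*4] + (-2)*[3*(-8) - (-6)*4]
  = 2*(30) - (-4)*(-15) + (-2)*(0) = 0
Dz = 2*[(-2)*(-8) - (-6)*(-1)] - 4*[3*(-8) - (-6)*4] + (-4)*[3*(-1) - (-2)*4]
  = 2*(10) - 4*(0) + (-4)*(5) = 0
x = Dx/D = -120/60 = -2, y = Dy/D = 0/60 = 0, z = Dz/D = 0/60 = 0
Check eq1: (2)(-2) + (4)(0) + (-2)(0) = -4 = -4 ✓
Check eq2: (3)(-2) + (-2)(0) + (3)(0) = -6 = -6 ✓
Check eq3: (4)(-2) + (-1)(0) + (-1)(0) = -8 = -8 ✓

x = -2, y = 0, z = 0


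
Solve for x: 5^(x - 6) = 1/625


Express both sides with the same base.
1/625 = 5^(-4)
Since the bases match, equate exponents: x - 6 = -4
So x = -4 - (-6) = 2

x = 2


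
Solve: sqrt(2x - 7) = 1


Square both sides: 2x - 7 = 1^2 = 1
2x = 1 + 7 = 8
x = 4
Check: sqrt(2*4 - 7) = sqrt(1) = 1 ✓

x = 4


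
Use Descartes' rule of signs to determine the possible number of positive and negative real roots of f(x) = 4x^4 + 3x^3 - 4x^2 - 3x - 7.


Descartes' rule of signs:

For positive roots, count sign changes in f(x) = 4x^4 + 3x^3 - 4x^2 - 3x - 7:
Signs of coefficients: +, +, -, -, -
Number of sign changes: 1
Possible positive real roots: 1

For negative roots, examine f(-x) = 4x^4 - 3x^3 - 4x^2 + 3x - 7:
Signs of coefficients: +, -, -, +, -
Number of sign changes: 3
Possible negative real roots: 3, 1

Positive roots: 1; Negative roots: 3 or 1


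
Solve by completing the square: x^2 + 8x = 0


Start: x^2 + 8x + 0 = 0
Move constant: x^2 + 8x = 0
Half of 8 is 4, squared is 16
Add 16 to both sides: x^2 + 8x + 16 = 16
(x + 4)^2 = 16
x + 4 = ±4
x = -4 + 4 = 0 or x = -4 - 4 = -8

x = -8, x = 0


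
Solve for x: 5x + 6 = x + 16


Starting with: 5x + 6 = x + 16
Move all x terms to left: (5 - 1)x = 16 - 6
Simplify: 4x = 10
Divide both sides by 4: x = 5/2

x = 5/2


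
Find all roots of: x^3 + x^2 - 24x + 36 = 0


Let p(x) = x^3 + x^2 - 24x + 36. By the rational root theorem (leading coefficient 1), any rational root is an integer divisor of 36: try ±1, ±2, ... in turn.
Test x = 1: value = 14 ≠ 0.
Test x = -1: value = 60 ≠ 0.
Test x = 2: value = 0 ✓, so (x - 2) is a factor.
Synthetic division by (x - 2): bring down 1; 1(2) + 1 = 3; 3(2) - 24 = -18; (-18)(2) + 36 = 0 → quotient x^2 + 3x - 18, remainder 0.
Solve the quadratic x^2 + 3x - 18 = 0: discriminant = 3^2 - 4(1)(-18) = 9 + 72 = 81.
sqrt(81) = 9, so x = (-3 ± 9)/2: x = 3 or x = -6.
Collecting all roots found:

x = -6, x = 2, x = 3


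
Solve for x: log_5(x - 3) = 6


Convert to exponential form: x - 3 = 5^6 = 15625
x = 15625 + 3 = 15628
Check: log_5(15628 - 3) = log_5(15625) = log_5(15625) = 6 ✓

x = 15628


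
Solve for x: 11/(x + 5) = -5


Multiply both sides by (x + 5): 11 = -5(x + 5)
Distribute: 11 = -5x - 25
-5x = 11 + 25 = 36
x = -36/5

x = -36/5


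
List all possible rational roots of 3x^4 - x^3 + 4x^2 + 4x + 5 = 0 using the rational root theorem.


Rational root theorem: possible roots are ±p/q where:
  p divides the constant term (5): p ∈ {1, 5}
  q divides the leading coefficient (3): q ∈ {1, 3}

All possible rational roots: -5, -5/3, -1, -1/3, 1/3, 1, 5/3, 5

-5, -5/3, -1, -1/3, 1/3, 1, 5/3, 5


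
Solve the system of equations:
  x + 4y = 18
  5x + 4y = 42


Using Cramer's rule:
Determinant D = (1)(4) - (5)(4) = 4 - 20 = -16
Dx = (18)(4) - (42)(4) = 72 - 168 = -96
Dy = (1)(42) - (5)(18) = 42 - 90 = -48
x = Dx/D = -96/-16 = 6
y = Dy/D = -48/-16 = 3

x = 6, y = 3


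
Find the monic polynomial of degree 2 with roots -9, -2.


A monic polynomial with roots -9, -2 is:
p(x) = (x + 9)(x + 2)
After multiplying by (x + 9): x + 9
After multiplying by (x + 2): x^2 + 11x + 18

x^2 + 11x + 18


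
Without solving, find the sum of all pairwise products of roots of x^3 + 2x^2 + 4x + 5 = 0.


By Vieta's formulas for x^3 + bx^2 + cx + d = 0:
  r1 + r2 + r3 = -b/a = -2
  r1*r2 + r1*r3 + r2*r3 = c/a = 4
  r1*r2*r3 = -d/a = -5


Sum of pairwise products = 4


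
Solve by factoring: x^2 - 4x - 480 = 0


We need two numbers that multiply to -480 and add to -4.
Those numbers are -24 and 20 (since (-24) * 20 = -480 and (-24) + 20 = -4).
So x^2 - 4x - 480 = (x - 24)(x + 20) = 0
Setting each factor to zero: x = 24 or x = -20

x = -20, x = 24


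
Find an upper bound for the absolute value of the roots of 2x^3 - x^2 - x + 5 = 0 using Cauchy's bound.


Cauchy's bound: all roots r satisfy |r| <= 1 + max(|a_i/a_n|) for i = 0,...,n-1
where a_n is the leading coefficient.

Coefficients: [2, -1, -1, 5]
Leading coefficient a_n = 2
Ratios |a_i/a_n|: 1/2, 1/2, 5/2
Maximum ratio: 5/2
Cauchy's bound: |r| <= 1 + 5/2 = 7/2

Upper bound = 7/2


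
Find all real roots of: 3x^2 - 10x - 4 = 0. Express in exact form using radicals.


Using the quadratic formula: x = (-b ± sqrt(b^2 - 4ac)) / (2a)
Here a = 3, b = -10, c = -4
Discriminant = b^2 - 4ac = (-10)^2 - 4(3)(-4) = 100 + 48 = 148
Since discriminant = 148 > 0, there are two real roots.
x = (10 ± 2*sqrt(37)) / 6
Simplifying: x = (5 ± sqrt(37)) / 3
Numerically: x ≈ 3.6943 or x ≈ -0.3609

x = (5 + sqrt(37)) / 3 or x = (5 - sqrt(37)) / 3


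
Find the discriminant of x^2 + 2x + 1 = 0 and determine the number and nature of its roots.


For ax^2 + bx + c = 0, discriminant D = b^2 - 4ac
Here a = 1, b = 2, c = 1
D = (2)^2 - 4(1)(1) = 4 - 4 = 0

D = 0
The equation has exactly 1 real root (a repeated/double root).

Discriminant = 0, 1 repeated real root


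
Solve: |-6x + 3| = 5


An absolute value equation |expr| = 5 gives two cases:
Case 1: -6x + 3 = 5
  -6x = 2, so x = -1/3
Case 2: -6x + 3 = -5
  -6x = -8, so x = 4/3

x = -1/3, x = 4/3


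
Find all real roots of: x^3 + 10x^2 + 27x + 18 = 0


Let p(x) = x^3 + 10x^2 + 27x + 18. By the rational root theorem (leading coefficient 1), any rational root is an integer divisor of 18: try ±1, ±2, ... in turn.
Test x = 1: value = 56 ≠ 0.
Test x = -1: value = 0 ✓, so (x + 1) is a factor.
Synthetic division by (x + 1): bring down 1; 1(-1) + 10 = 9; 9(-1) + 27 = 18; 18(-1) + 18 = 0 → quotient x^2 + 9x + 18, remainder 0.
Solve the quadratic x^2 + 9x + 18 = 0: discriminant = 9^2 - 4(1)(18) = 81 - 72 = 9.
sqrt(9) = 3, so x = (-9 ± 3)/2: x = -3 or x = -6.

x = -6, x = -3, x = -1


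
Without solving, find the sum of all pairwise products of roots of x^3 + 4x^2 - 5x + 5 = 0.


By Vieta's formulas for x^3 + bx^2 + cx + d = 0:
  r1 + r2 + r3 = -b/a = -4
  r1*r2 + r1*r3 + r2*r3 = c/a = -5
  r1*r2*r3 = -d/a = -5


Sum of pairwise products = -5


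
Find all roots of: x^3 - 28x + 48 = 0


Let p(x) = x^3 - 28x + 48. By the rational root theorem (leading coefficient 1), any rational root is an integer divisor of 48: try ±1, ±2, ... in turn.
Test x = 1: value = 21 ≠ 0.
Test x = -1: value = 75 ≠ 0.
Test x = 2: value = 0 ✓, so (x - 2) is a factor.
Synthetic division by (x - 2): bring down 1; 1(2) + 0 = 2; 2(2) - 28 = -24; (-24)(2) + 48 = 0 → quotient x^2 + 2x - 24, remainder 0.
Solve the quadratic x^2 + 2x - 24 = 0: discriminant = 2^2 - 4(1)(-24) = 4 + 96 = 100.
sqrt(100) = 10, so x = (-2 ± 10)/2: x = 4 or x = -6.
Collecting all roots found:

x = -6, x = 2, x = 4


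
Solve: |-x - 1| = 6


An absolute value equation |expr| = 6 gives two cases:
Case 1: -x - 1 = 6
  -x = 7, so x = -7
Case 2: -x - 1 = -6
  -x = -5, so x = 5

x = -7, x = 5


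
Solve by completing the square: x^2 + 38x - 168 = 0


Start: x^2 + 38x - 168 = 0
Move constant: x^2 + 38x = 168
Half of 38 is 19, squared is 361
Add 361 to both sides: x^2 + 38x + 361 = 529
(x + 19)^2 = 529
x + 19 = ±23
x = -19 + 23 = 4 or x = -19 - 23 = -42

x = -42, x = 4


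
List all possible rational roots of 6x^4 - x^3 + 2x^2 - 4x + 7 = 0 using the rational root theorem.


Rational root theorem: possible roots are ±p/q where:
  p divides the constant term (7): p ∈ {1, 7}
  q divides the leading coefficient (6): q ∈ {1, 2, 3, 6}

All possible rational roots: -7, -7/2, -7/3, -7/6, -1, -1/2, -1/3, -1/6, 1/6, 1/3, 1/2, 1, 7/6, 7/3, 7/2, 7

-7, -7/2, -7/3, -7/6, -1, -1/2, -1/3, -1/6, 1/6, 1/3, 1/2, 1, 7/6, 7/3, 7/2, 7


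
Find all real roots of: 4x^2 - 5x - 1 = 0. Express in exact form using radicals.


Using the quadratic formula: x = (-b ± sqrt(b^2 - 4ac)) / (2a)
Here a = 4, b = -5, c = -1
Discriminant = b^2 - 4ac = (-5)^2 - 4(4)(-1) = 25 + 16 = 41
Since discriminant = 41 > 0, there are two real roots.
x = (5 ± sqrt(41)) / 8
Numerically: x ≈ 1.4254 or x ≈ -0.1754

x = (5 + sqrt(41)) / 8 or x = (5 - sqrt(41)) / 8


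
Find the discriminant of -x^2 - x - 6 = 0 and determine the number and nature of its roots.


For ax^2 + bx + c = 0, discriminant D = b^2 - 4ac
Here a = -1, b = -1, c = -6
D = (-1)^2 - 4(-1)(-6) = 1 - 24 = -23

D = -23 < 0
The equation has no real roots (2 complex conjugate roots).

Discriminant = -23, no real roots (2 complex conjugate roots)


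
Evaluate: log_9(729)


We need the exponent such that 9^? = 729
9^3 = 729
Therefore log_9(729) = 3

3


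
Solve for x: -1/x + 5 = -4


Subtract 5 from both sides: -1/x = -9
Multiply both sides by x: -1 = -9 * x
Divide by -9: x = 1/9

x = 1/9


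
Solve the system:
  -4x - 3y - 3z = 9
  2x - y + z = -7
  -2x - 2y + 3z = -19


Using Cramer's rule. Expand each determinant along the first row.
D  = (-4)*[(-1)*3 - 1*(-2)] - (-3)*[2*3 - 1*(-2)] + (-3)*[2*(-2) - (-1)*(-2)]
  = (-4)*(-1) - (-3)*(8) + (-3)*(-6) = 46
Dx = 9*[(-1)*3 - 1*(-2)] - (-3)*[(-7)*3 - 1*(-19)] + (-3)*[(-7)*(-2) - (-1)*(-19)]
  = 9*(-1) - (-3)*(-2) + (-3)*(-5) = 0
Dy = (-4)*[(-7)*3 - 1*(-19)] - 9*[2*3 - 1*(-2)] + (-3)*[2*(-19) - (-7)*(-2)]
  = (-4)*(-2) - 9*(8) + (-3)*(-52) = 92
Dz = (-4)*[(-1)*(-19) - (-7)*(-2)] - (-3)*[2*(-19) - (-7)*(-2)] + 9*[2*(-2) - (-1)*(-2)]
  = (-4)*(5) - (-3)*(-52) + 9*(-6) = -230
x = Dx/D = 0/46 = 0, y = Dy/D = 92/46 = 2, z = Dz/D = -230/46 = -5
Check eq1: (-4)(0) + (-3)(2) + (-3)(-5) = 9 = 9 ✓
Check eq2: (2)(0) + (-1)(2) + (1)(-5) = -7 = -7 ✓
Check eq3: (-2)(0) + (-2)(2) + (3)(-5) = -19 = -19 ✓

x = 0, y = 2, z = -5


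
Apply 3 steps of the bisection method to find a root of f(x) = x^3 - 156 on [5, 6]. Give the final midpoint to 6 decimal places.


f(x) = x^3 - 156
f(5) = -31 < 0
f(6) = 60 > 0

Step 1: midpoint = (5.000000 + 6.000000)/2 = 5.500000
  f(5.500000) = 10.375000
  f(mid) > 0, so root is in [5.000000, 5.500000]

Step 2: midpoint = (5.000000 + 5.500000)/2 = 5.250000
  f(5.250000) = -11.296875
  f(mid) < 0, so root is in [5.250000, 5.500000]

Step 3: midpoint = (5.250000 + 5.500000)/2 = 5.375000
  f(5.375000) = -0.712891
  f(mid) < 0, so root is in [5.375000, 5.500000]

midpoint = 5.375000


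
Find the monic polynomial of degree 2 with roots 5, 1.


A monic polynomial with roots 5, 1 is:
p(x) = (x - 5)(x - 1)
After multiplying by (x - 5): x - 5
After multiplying by (x - 1): x^2 - 6x + 5

x^2 - 6x + 5


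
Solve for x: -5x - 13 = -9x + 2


Starting with: -5x - 13 = -9x + 2
Move all x terms to left: (-5 + 9)x = 2 + 13
Simplify: 4x = 15
Divide both sides by 4: x = 15/4

x = 15/4


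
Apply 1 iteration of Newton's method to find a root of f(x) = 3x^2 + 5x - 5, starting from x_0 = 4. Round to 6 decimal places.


Newton's method: x_(n+1) = x_n - f(x_n)/f'(x_n)
f(x) = 3x^2 + 5x - 5
f'(x) = 6x + 5

Iteration 1:
  f(4.000000) = 63.000000
  f'(4.000000) = 29.000000
  x_1 = 4.000000 - (63.000000)/(29.000000) = 1.827586

x_1 = 1.827586


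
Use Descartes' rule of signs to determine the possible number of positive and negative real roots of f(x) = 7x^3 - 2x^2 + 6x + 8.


Descartes' rule of signs:

For positive roots, count sign changes in f(x) = 7x^3 - 2x^2 + 6x + 8:
Signs of coefficients: +, -, +, +
Number of sign changes: 2
Possible positive real roots: 2, 0

For negative roots, examine f(-x) = -7x^3 - 2x^2 - 6x + 8:
Signs of coefficients: -, -, -, +
Number of sign changes: 1
Possible negative real roots: 1

Positive roots: 2 or 0; Negative roots: 1


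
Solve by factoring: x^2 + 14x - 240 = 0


We need two numbers that multiply to -240 and add to 14.
Those numbers are 24 and -10 (since 24 * (-10) = -240 and 24 + (-10) = 14).
So x^2 + 14x - 240 = (x + 24)(x - 10) = 0
Setting each factor to zero: x = -24 or x = 10

x = -24, x = 10


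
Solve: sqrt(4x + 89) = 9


Square both sides: 4x + 89 = 9^2 = 81
4x = 81 - 89 = -8
x = -2
Check: sqrt(4*(-2) + 89) = sqrt(81) = 9 ✓

x = -2


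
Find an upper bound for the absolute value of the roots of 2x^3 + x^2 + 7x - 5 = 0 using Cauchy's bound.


Cauchy's bound: all roots r satisfy |r| <= 1 + max(|a_i/a_n|) for i = 0,...,n-1
where a_n is the leading coefficient.

Coefficients: [2, 1, 7, -5]
Leading coefficient a_n = 2
Ratios |a_i/a_n|: 1/2, 7/2, 5/2
Maximum ratio: 7/2
Cauchy's bound: |r| <= 1 + 7/2 = 9/2

Upper bound = 9/2


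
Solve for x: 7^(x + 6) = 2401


Express both sides with the same base.
2401 = 7^4
Since the bases match, equate exponents: x + 6 = 4
So x = 4 - (6) = -2

x = -2


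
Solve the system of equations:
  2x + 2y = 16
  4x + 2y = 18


Using Cramer's rule:
Determinant D = (2)(2) - (4)(2) = 4 - 8 = -4
Dx = (16)(2) - (18)(2) = 32 - 36 = -4
Dy = (2)(18) - (4)(16) = 36 - 64 = -28
x = Dx/D = -4/-4 = 1
y = Dy/D = -28/-4 = 7

x = 1, y = 7


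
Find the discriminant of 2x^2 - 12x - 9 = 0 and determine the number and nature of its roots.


For ax^2 + bx + c = 0, discriminant D = b^2 - 4ac
Here a = 2, b = -12, c = -9
D = (-12)^2 - 4(2)(-9) = 144 + 72 = 216

D = 216 > 0 but not a perfect square
The equation has 2 distinct real irrational roots.

Discriminant = 216, 2 distinct real irrational roots


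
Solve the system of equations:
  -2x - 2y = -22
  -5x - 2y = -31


Using Cramer's rule:
Determinant D = (-2)(-2) - (-5)(-2) = 4 - 10 = -6
Dx = (-22)(-2) - (-31)(-2) = 44 - 62 = -18
Dy = (-2)(-31) - (-5)(-22) = 62 - 110 = -48
x = Dx/D = -18/-6 = 3
y = Dy/D = -48/-6 = 8

x = 3, y = 8


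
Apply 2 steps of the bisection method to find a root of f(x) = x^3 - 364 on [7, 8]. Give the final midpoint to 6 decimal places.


f(x) = x^3 - 364
f(7) = -21 < 0
f(8) = 148 > 0

Step 1: midpoint = (7.000000 + 8.000000)/2 = 7.500000
  f(7.500000) = 57.875000
  f(mid) > 0, so root is in [7.000000, 7.500000]

Step 2: midpoint = (7.000000 + 7.500000)/2 = 7.250000
  f(7.250000) = 17.078125
  f(mid) > 0, so root is in [7.000000, 7.250000]

midpoint = 7.250000


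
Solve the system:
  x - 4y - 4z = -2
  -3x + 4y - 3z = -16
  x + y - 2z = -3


Using Cramer's rule. Expand each determinant along the first row.
D  = 1*[4*(-2) - (-3)*1] - (-4)*[(-3)*(-2) - (-3)*1] + (-4)*[(-3)*1 - 4*1]
  = 1*(-5) - (-4)*(9) + (-4)*(-7) = 59
Dx = (-2)*[4*(-2) - (-3)*1] - (-4)*[(-16)*(-2) - (-3)*(-3)] + (-4)*[(-16)*1 - 4*(-3)]
  = (-2)*(-5) - (-4)*(23) + (-4)*(-4) = 118
Dy = 1*[(-16)*(-2) - (-3)*(-3)] - (-2)*[(-3)*(-2) - (-3)*1] + (-4)*[(-3)*(-3) - (-16)*1]
  = 1*(23) - (-2)*(9) + (-4)*(25) = -59
Dz = 1*[4*(-3) - (-16)*1] - (-4)*[(-3)*(-3) - (-16)*1] + (-2)*[(-3)*1 - 4*1]
  = 1*(4) - (-4)*(25) + (-2)*(-7) = 118
x = Dx/D = 118/59 = 2, y = Dy/D = -59/59 = -1, z = Dz/D = 118/59 = 2
Check eq1: (1)(2) + (-4)(-1) + (-4)(2) = -2 = -2 ✓
Check eq2: (-3)(2) + (4)(-1) + (-3)(2) = -16 = -16 ✓
Check eq3: (1)(2) + (1)(-1) + (-2)(2) = -3 = -3 ✓

x = 2, y = -1, z = 2


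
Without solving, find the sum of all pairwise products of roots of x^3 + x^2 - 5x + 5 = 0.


By Vieta's formulas for x^3 + bx^2 + cx + d = 0:
  r1 + r2 + r3 = -b/a = -1
  r1*r2 + r1*r3 + r2*r3 = c/a = -5
  r1*r2*r3 = -d/a = -5


Sum of pairwise products = -5


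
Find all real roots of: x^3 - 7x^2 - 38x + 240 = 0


Let p(x) = x^3 - 7x^2 - 38x + 240. By the rational root theorem (leading coefficient 1), any rational root is an integer divisor of 240: try ±1, ±2, ... in turn.
Test x = 1: value = 196 ≠ 0.
Test x = -1: value = 270 ≠ 0.
Test x = 2: value = 144 ≠ 0.
Test x = -2: value = 280 ≠ 0.
Test x = 3: value = 90 ≠ 0.
Test x = -3: value = 264 ≠ 0.
Test x = 4: value = 40 ≠ 0.
Test x = -4: value = 216 ≠ 0.
Test x = 5: value = 0 ✓, so (x - 5) is a factor.
Synthetic division by (x - 5): bring down 1; 1(5) - 7 = -2; (-2)(5) - 38 = -48; (-48)(5) + 240 = 0 → quotient x^2 - 2x - 48, remainder 0.
Solve the quadratic x^2 - 2x - 48 = 0: discriminant = (-2)^2 - 4(1)(-48) = 4 + 192 = 196.
sqrt(196) = 14, so x = (2 ± 14)/2: x = 8 or x = -6.

x = -6, x = 5, x = 8


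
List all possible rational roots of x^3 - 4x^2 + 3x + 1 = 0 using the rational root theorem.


Rational root theorem: possible roots are ±p/q where:
  p divides the constant term (1): p ∈ {1}
  q divides the leading coefficient (1): q ∈ {1}

All possible rational roots: -1, 1

-1, 1


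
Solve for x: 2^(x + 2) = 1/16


Express both sides with the same base.
1/16 = 2^(-4)
Since the bases match, equate exponents: x + 2 = -4
So x = -4 - (2) = -6

x = -6


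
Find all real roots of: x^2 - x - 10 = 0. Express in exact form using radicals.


Using the quadratic formula: x = (-b ± sqrt(b^2 - 4ac)) / (2a)
Here a = 1, b = -1, c = -10
Discriminant = b^2 - 4ac = (-1)^2 - 4(1)(-10) = 1 + 40 = 41
Since discriminant = 41 > 0, there are two real roots.
x = (1 ± sqrt(41)) / 2
Numerically: x ≈ 3.7016 or x ≈ -2.7016

x = (1 + sqrt(41)) / 2 or x = (1 - sqrt(41)) / 2


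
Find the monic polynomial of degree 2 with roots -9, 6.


A monic polynomial with roots -9, 6 is:
p(x) = (x + 9)(x - 6)
After multiplying by (x + 9): x + 9
After multiplying by (x - 6): x^2 + 3x - 54

x^2 + 3x - 54


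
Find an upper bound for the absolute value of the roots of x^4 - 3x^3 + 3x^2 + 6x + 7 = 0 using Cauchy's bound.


Cauchy's bound: all roots r satisfy |r| <= 1 + max(|a_i/a_n|) for i = 0,...,n-1
where a_n is the leading coefficient.

Coefficients: [1, -3, 3, 6, 7]
Leading coefficient a_n = 1
Ratios |a_i/a_n|: 3, 3, 6, 7
Maximum ratio: 7
Cauchy's bound: |r| <= 1 + 7 = 8

Upper bound = 8


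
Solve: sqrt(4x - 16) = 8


Square both sides: 4x - 16 = 8^2 = 64
4x = 64 + 16 = 80
x = 20
Check: sqrt(4*20 - 16) = sqrt(64) = 8 ✓

x = 20


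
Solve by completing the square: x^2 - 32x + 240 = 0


Start: x^2 - 32x + 240 = 0
Move constant: x^2 - 32x = -240
Half of -32 is -16, squared is 256
Add 256 to both sides: x^2 - 32x + 256 = 16
(x - 16)^2 = 16
x - 16 = ±4
x = 16 + 4 = 20 or x = 16 - 4 = 12

x = 12, x = 20


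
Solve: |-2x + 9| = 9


An absolute value equation |expr| = 9 gives two cases:
Case 1: -2x + 9 = 9
  -2x = 0, so x = 0
Case 2: -2x + 9 = -9
  -2x = -18, so x = 9

x = 0, x = 9


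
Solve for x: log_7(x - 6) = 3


Convert to exponential form: x - 6 = 7^3 = 343
x = 343 + 6 = 349
Check: log_7(349 - 6) = log_7(343) = log_7(343) = 3 ✓

x = 349


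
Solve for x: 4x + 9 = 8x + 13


Starting with: 4x + 9 = 8x + 13
Move all x terms to left: (4 - 8)x = 13 - 9
Simplify: -4x = 4
Divide both sides by -4: x = -1

x = -1


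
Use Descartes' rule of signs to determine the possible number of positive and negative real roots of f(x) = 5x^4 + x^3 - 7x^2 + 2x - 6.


Descartes' rule of signs:

For positive roots, count sign changes in f(x) = 5x^4 + x^3 - 7x^2 + 2x - 6:
Signs of coefficients: +, +, -, +, -
Number of sign changes: 3
Possible positive real roots: 3, 1

For negative roots, examine f(-x) = 5x^4 - x^3 - 7x^2 - 2x - 6:
Signs of coefficients: +, -, -, -, -
Number of sign changes: 1
Possible negative real roots: 1

Positive roots: 3 or 1; Negative roots: 1


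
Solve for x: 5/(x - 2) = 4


Multiply both sides by (x - 2): 5 = 4(x - 2)
Distribute: 5 = 4x - 8
4x = 5 + 8 = 13
x = 13/4

x = 13/4


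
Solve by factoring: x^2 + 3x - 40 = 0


We need two numbers that multiply to -40 and add to 3.
Those numbers are 8 and -5 (since 8 * (-5) = -40 and 8 + (-5) = 3).
So x^2 + 3x - 40 = (x + 8)(x - 5) = 0
Setting each factor to zero: x = -8 or x = 5

x = -8, x = 5


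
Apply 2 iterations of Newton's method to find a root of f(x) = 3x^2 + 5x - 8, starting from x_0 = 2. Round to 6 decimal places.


Newton's method: x_(n+1) = x_n - f(x_n)/f'(x_n)
f(x) = 3x^2 + 5x - 8
f'(x) = 6x + 5

Iteration 1:
  f(2.000000) = 14.000000
  f'(2.000000) = 17.000000
  x_1 = 2.000000 - (14.000000)/(17.000000) = 1.176471

Iteration 2:
  f(1.176471) = 2.034602
  f'(1.176471) = 12.058824
  x_2 = 1.176471 - (2.034602)/(12.058824) = 1.007747

x_2 = 1.007747


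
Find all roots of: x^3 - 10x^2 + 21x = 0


The constant term is 0, so x = 0 is a root. Factor out x:
  x^2 - 10x + 21 = 0
Solve the quadratic x^2 - 10x + 21 = 0: discriminant = (-10)^2 - 4(1)(21) = 100 - 84 = 16.
sqrt(16) = 4, so x = (10 ± 4)/2: x = 7 or x = 3.
Collecting all roots found:

x = 0, x = 3, x = 7


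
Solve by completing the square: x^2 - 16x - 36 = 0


Start: x^2 - 16x - 36 = 0
Move constant: x^2 - 16x = 36
Half of -16 is -8, squared is 64
Add 64 to both sides: x^2 - 16x + 64 = 100
(x - 8)^2 = 100
x - 8 = ±10
x = 8 + 10 = 18 or x = 8 - 10 = -2

x = -2, x = 18


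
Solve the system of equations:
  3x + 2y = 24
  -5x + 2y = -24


Using Cramer's rule:
Determinant D = (3)(2) - (-5)(2) = 6 + 10 = 16
Dx = (24)(2) - (-24)(2) = 48 + 48 = 96
Dy = (3)(-24) - (-5)(24) = -72 + 120 = 48
x = Dx/D = 96/16 = 6
y = Dy/D = 48/16 = 3

x = 6, y = 3


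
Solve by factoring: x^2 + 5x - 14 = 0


We need two numbers that multiply to -14 and add to 5.
Those numbers are 7 and -2 (since 7 * (-2) = -14 and 7 + (-2) = 5).
So x^2 + 5x - 14 = (x + 7)(x - 2) = 0
Setting each factor to zero: x = -7 or x = 2

x = -7, x = 2


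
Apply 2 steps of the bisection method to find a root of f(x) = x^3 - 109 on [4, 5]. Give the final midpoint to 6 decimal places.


f(x) = x^3 - 109
f(4) = -45 < 0
f(5) = 16 > 0

Step 1: midpoint = (4.000000 + 5.000000)/2 = 4.500000
  f(4.500000) = -17.875000
  f(mid) < 0, so root is in [4.500000, 5.000000]

Step 2: midpoint = (4.500000 + 5.000000)/2 = 4.750000
  f(4.750000) = -1.828125
  f(mid) < 0, so root is in [4.750000, 5.000000]

midpoint = 4.750000


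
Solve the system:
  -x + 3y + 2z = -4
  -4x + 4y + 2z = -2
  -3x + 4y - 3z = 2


Using Cramer's rule. Expand each determinant along the first row.
D  = (-1)*[4*(-3) - 2*4] - 3*[(-4)*(-3) - 2*(-3)] + 2*[(-4)*4 - 4*(-3)]
  = (-1)*(-20) - 3*(18) + 2*(-4) = -42
Dx = (-4)*[4*(-3) - 2*4] - 3*[(-2)*(-3) - 2*2] + 2*[(-2)*4 - 4*2]
  = (-4)*(-20) - 3*(2) + 2*(-16) = 42
Dy = (-1)*[(-2)*(-3) - 2*2] - (-4)*[(-4)*(-3) - 2*(-3)] + 2*[(-4)*2 - (-2)*(-3)]
  = (-1)*(2) - (-4)*(18) + 2*(-14) = 42
Dz = (-1)*[4*2 - (-2)*4] - 3*[(-4)*2 - (-2)*(-3)] + (-4)*[(-4)*4 - 4*(-3)]
  = (-1)*(16) - 3*(-14) + (-4)*(-4) = 42
x = Dx/D = 42/-42 = -1, y = Dy/D = 42/-42 = -1, z = Dz/D = 42/-42 = -1
Check eq1: (-1)(-1) + (3)(-1) + (2)(-1) = -4 = -4 ✓
Check eq2: (-4)(-1) + (4)(-1) + (2)(-1) = -2 = -2 ✓
Check eq3: (-3)(-1) + (4)(-1) + (-3)(-1) = 2 = 2 ✓

x = -1, y = -1, z = -1


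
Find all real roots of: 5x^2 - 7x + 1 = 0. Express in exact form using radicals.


Using the quadratic formula: x = (-b ± sqrt(b^2 - 4ac)) / (2a)
Here a = 5, b = -7, c = 1
Discriminant = b^2 - 4ac = (-7)^2 - 4(5)(1) = 49 - 20 = 29
Since discriminant = 29 > 0, there are two real roots.
x = (7 ± sqrt(29)) / 10
Numerically: x ≈ 1.2385 or x ≈ 0.1615

x = (7 + sqrt(29)) / 10 or x = (7 - sqrt(29)) / 10


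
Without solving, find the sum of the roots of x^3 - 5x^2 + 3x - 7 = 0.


By Vieta's formulas for x^3 + bx^2 + cx + d = 0:
  r1 + r2 + r3 = -b/a = 5
  r1*r2 + r1*r3 + r2*r3 = c/a = 3
  r1*r2*r3 = -d/a = 7


Sum = 5


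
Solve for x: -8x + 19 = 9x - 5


Starting with: -8x + 19 = 9x - 5
Move all x terms to left: (-8 - 9)x = -5 - 19
Simplify: -17x = -24
Divide both sides by -17: x = 24/17

x = 24/17


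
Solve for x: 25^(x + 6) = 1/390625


Express both sides with the same base.
1/390625 = 25^(-4)
Since the bases match, equate exponents: x + 6 = -4
So x = -4 - (6) = -10

x = -10


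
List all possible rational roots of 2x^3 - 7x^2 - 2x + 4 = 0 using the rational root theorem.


Rational root theorem: possible roots are ±p/q where:
  p divides the constant term (4): p ∈ {1, 2, 4}
  q divides the leading coefficient (2): q ∈ {1, 2}

All possible rational roots: -4, -2, -1, -1/2, 1/2, 1, 2, 4

-4, -2, -1, -1/2, 1/2, 1, 2, 4


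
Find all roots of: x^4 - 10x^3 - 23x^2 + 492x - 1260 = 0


Let p(x) = x^4 - 10x^3 - 23x^2 + 492x - 1260. By the rational root theorem (leading coefficient 1), any rational root is an integer divisor of 1260: try ±1, ±2, ... in turn.
Test x = 1: value = -800 ≠ 0.
Test x = -1: value = -1764 ≠ 0.
Test x = 2: value = -432 ≠ 0.
Test x = -2: value = -2240 ≠ 0.
Test x = 3: value = -180 ≠ 0.
Test x = -3: value = -2592 ≠ 0.
Test x = 4: value = -44 ≠ 0.
Test x = -4: value = -2700 ≠ 0.
Test x = 5: value = 0 ✓, so (x - 5) is a factor.
Synthetic division by (x - 5): bring down 1; 1(5) - 10 = -5; (-5)(5) - 23 = -48; (-48)(5) + 492 = 252; 252(5) - 1260 = 0 → quotient x^3 - 5x^2 - 48x + 252, remainder 0.
Continue with the quotient x^3 - 5x^2 - 48x + 252 (candidates must divide 252).
Test x = 6: value = 0 ✓, so (x - 6) is a factor.
Synthetic division by (x - 6): bring down 1; 1(6) - 5 = 1; 1(6) - 48 = -42; (-42)(6) + 252 = 0 → quotient x^2 + x - 42, remainder 0.
Solve the quadratic x^2 + x - 42 = 0: discriminant = 1^2 - 4(1)(-42) = 1 + 168 = 169.
sqrt(169) = 13, so x = (-1 ± 13)/2: x = 6 or x = -7.
Collecting all roots found:

x = -7, x = 5, x = 6 (multiplicity 2)


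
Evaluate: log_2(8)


We need the exponent such that 2^? = 8
2^3 = 8
Therefore log_2(8) = 3

3


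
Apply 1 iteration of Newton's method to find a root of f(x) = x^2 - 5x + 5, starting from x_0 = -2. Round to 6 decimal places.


Newton's method: x_(n+1) = x_n - f(x_n)/f'(x_n)
f(x) = x^2 - 5x + 5
f'(x) = 2x - 5

Iteration 1:
  f(-2.000000) = 19.000000
  f'(-2.000000) = -9.000000
  x_1 = -2.000000 - (19.000000)/(-9.000000) = 0.111111

x_1 = 0.111111


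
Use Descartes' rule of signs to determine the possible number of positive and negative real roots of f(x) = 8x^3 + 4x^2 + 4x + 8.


Descartes' rule of signs:

For positive roots, count sign changes in f(x) = 8x^3 + 4x^2 + 4x + 8:
Signs of coefficients: +, +, +, +
Number of sign changes: 0
Possible positive real roots: 0

For negative roots, examine f(-x) = -8x^3 + 4x^2 - 4x + 8:
Signs of coefficients: -, +, -, +
Number of sign changes: 3
Possible negative real roots: 3, 1

Positive roots: 0; Negative roots: 3 or 1


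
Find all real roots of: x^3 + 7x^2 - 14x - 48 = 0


Let p(x) = x^3 + 7x^2 - 14x - 48. By the rational root theorem (leading coefficient 1), any rational root is an integer divisor of 48: try ±1, ±2, ... in turn.
Test x = 1: value = -54 ≠ 0.
Test x = -1: value = -28 ≠ 0.
Test x = 2: value = -40 ≠ 0.
Test x = -2: value = 0 ✓, so (x + 2) is a factor.
Synthetic division by (x + 2): bring down 1; 1(-2) + 7 = 5; 5(-2) - 14 = -24; (-24)(-2) - 48 = 0 → quotient x^2 + 5x - 24, remainder 0.
Solve the quadratic x^2 + 5x - 24 = 0: discriminant = 5^2 - 4(1)(-24) = 25 + 96 = 121.
sqrt(121) = 11, so x = (-5 ± 11)/2: x = 3 or x = -8.

x = -8, x = -2, x = 3


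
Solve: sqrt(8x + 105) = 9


Square both sides: 8x + 105 = 9^2 = 81
8x = 81 - 105 = -24
x = -3
Check: sqrt(8*(-3) + 105) = sqrt(81) = 9 ✓

x = -3


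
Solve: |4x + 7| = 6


An absolute value equation |expr| = 6 gives two cases:
Case 1: 4x + 7 = 6
  4x = -1, so x = -1/4
Case 2: 4x + 7 = -6
  4x = -13, so x = -13/4

x = -13/4, x = -1/4


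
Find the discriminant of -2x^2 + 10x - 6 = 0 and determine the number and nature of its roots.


For ax^2 + bx + c = 0, discriminant D = b^2 - 4ac
Here a = -2, b = 10, c = -6
D = (10)^2 - 4(-2)(-6) = 100 - 48 = 52

D = 52 > 0 but not a perfect square
The equation has 2 distinct real irrational roots.

Discriminant = 52, 2 distinct real irrational roots


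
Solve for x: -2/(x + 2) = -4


Multiply both sides by (x + 2): -2 = -4(x + 2)
Distribute: -2 = -4x - 8
-4x = -2 + 8 = 6
x = -3/2

x = -3/2


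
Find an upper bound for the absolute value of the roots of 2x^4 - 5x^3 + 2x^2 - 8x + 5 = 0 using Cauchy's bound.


Cauchy's bound: all roots r satisfy |r| <= 1 + max(|a_i/a_n|) for i = 0,...,n-1
where a_n is the leading coefficient.

Coefficients: [2, -5, 2, -8, 5]
Leading coefficient a_n = 2
Ratios |a_i/a_n|: 5/2, 1, 4, 5/2
Maximum ratio: 4
Cauchy's bound: |r| <= 1 + 4 = 5

Upper bound = 5


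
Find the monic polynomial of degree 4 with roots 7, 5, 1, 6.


A monic polynomial with roots 7, 5, 1, 6 is:
p(x) = (x - 7)(x - 5)(x - 1)(x - 6)
After multiplying by (x - 7): x - 7
After multiplying by (x - 5): x^2 - 12x + 35
After multiplying by (x - 1): x^3 - 13x^2 + 47x - 35
After multiplying by (x - 6): x^4 - 19x^3 + 125x^2 - 317x + 210

x^4 - 19x^3 + 125x^2 - 317x + 210


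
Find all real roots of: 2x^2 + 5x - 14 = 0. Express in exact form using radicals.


Using the quadratic formula: x = (-b ± sqrt(b^2 - 4ac)) / (2a)
Here a = 2, b = 5, c = -14
Discriminant = b^2 - 4ac = 5^2 - 4(2)(-14) = 25 + 112 = 137
Since discriminant = 137 > 0, there are two real roots.
x = (-5 ± sqrt(137)) / 4
Numerically: x ≈ 1.6762 or x ≈ -4.1762

x = (-5 + sqrt(137)) / 4 or x = (-5 - sqrt(137)) / 4


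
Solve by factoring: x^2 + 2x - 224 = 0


We need two numbers that multiply to -224 and add to 2.
Those numbers are 16 and -14 (since 16 * (-14) = -224 and 16 + (-14) = 2).
So x^2 + 2x - 224 = (x + 16)(x - 14) = 0
Setting each factor to zero: x = -16 or x = 14

x = -16, x = 14


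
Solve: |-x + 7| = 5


An absolute value equation |expr| = 5 gives two cases:
Case 1: -x + 7 = 5
  -x = -2, so x = 2
Case 2: -x + 7 = -5
  -x = -12, so x = 12

x = 2, x = 12


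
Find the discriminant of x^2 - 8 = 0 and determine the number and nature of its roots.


For ax^2 + bx + c = 0, discriminant D = b^2 - 4ac
Here a = 1, b = 0, c = -8
D = (0)^2 - 4(1)(-8) = 0 + 32 = 32

D = 32 > 0 but not a perfect square
The equation has 2 distinct real irrational roots.

Discriminant = 32, 2 distinct real irrational roots


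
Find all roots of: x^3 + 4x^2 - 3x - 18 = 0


Let p(x) = x^3 + 4x^2 - 3x - 18. By the rational root theorem (leading coefficient 1), any rational root is an integer divisor of 18: try ±1, ±2, ... in turn.
Test x = 1: value = -16 ≠ 0.
Test x = -1: value = -12 ≠ 0.
Test x = 2: value = 0 ✓, so (x - 2) is a factor.
Synthetic division by (x - 2): bring down 1; 1(2) + 4 = 6; 6(2) - 3 = 9; 9(2) - 18 = 0 → quotient x^2 + 6x + 9, remainder 0.
Solve the quadratic x^2 + 6x + 9 = 0: discriminant = 6^2 - 4(1)(9) = 36 - 36 = 0.
Discriminant = 0, so a double root: x = -6/2 = -3.
Collecting all roots found:

x = -3 (multiplicity 2), x = 2


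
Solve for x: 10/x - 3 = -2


Subtract -3 from both sides: 10/x = 1
Multiply both sides by x: 10 = 1 * x
Divide by 1: x = 10

x = 10


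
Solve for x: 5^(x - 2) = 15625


Express both sides with the same base.
15625 = 5^6
Since the bases match, equate exponents: x - 2 = 6
So x = 6 - (-2) = 8

x = 8


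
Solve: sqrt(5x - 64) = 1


Square both sides: 5x - 64 = 1^2 = 1
5x = 1 + 64 = 65
x = 13
Check: sqrt(5*13 - 64) = sqrt(1) = 1 ✓

x = 13


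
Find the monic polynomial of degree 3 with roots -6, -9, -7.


A monic polynomial with roots -6, -9, -7 is:
p(x) = (x + 6)(x + 9)(x + 7)
After multiplying by (x + 6): x + 6
After multiplying by (x + 9): x^2 + 15x + 54
After multiplying by (x + 7): x^3 + 22x^2 + 159x + 378

x^3 + 22x^2 + 159x + 378


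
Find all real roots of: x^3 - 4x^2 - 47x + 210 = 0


Let p(x) = x^3 - 4x^2 - 47x + 210. By the rational root theorem (leading coefficient 1), any rational root is an integer divisor of 210: try ±1, ±2, ... in turn.
Test x = 1: value = 160 ≠ 0.
Test x = -1: value = 252 ≠ 0.
Test x = 2: value = 108 ≠ 0.
Test x = -2: value = 280 ≠ 0.
Test x = 3: value = 60 ≠ 0.
Test x = -3: value = 288 ≠ 0.
Test x = 5: value = 0 ✓, so (x - 5) is a factor.
Synthetic division by (x - 5): bring down 1; 1(5) - 4 = 1; 1(5) - 47 = -42; (-42)(5) + 210 = 0 → quotient x^2 + x - 42, remainder 0.
Solve the quadratic x^2 + x - 42 = 0: discriminant = 1^2 - 4(1)(-42) = 1 + 168 = 169.
sqrt(169) = 13, so x = (-1 ± 13)/2: x = 6 or x = -7.

x = -7, x = 5, x = 6


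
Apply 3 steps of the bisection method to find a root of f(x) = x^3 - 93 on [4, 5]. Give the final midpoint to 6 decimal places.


f(x) = x^3 - 93
f(4) = -29 < 0
f(5) = 32 > 0

Step 1: midpoint = (4.000000 + 5.000000)/2 = 4.500000
  f(4.500000) = -1.875000
  f(mid) < 0, so root is in [4.500000, 5.000000]

Step 2: midpoint = (4.500000 + 5.000000)/2 = 4.750000
  f(4.750000) = 14.171875
  f(mid) > 0, so root is in [4.500000, 4.750000]

Step 3: midpoint = (4.500000 + 4.750000)/2 = 4.625000
  f(4.625000) = 5.931641
  f(mid) > 0, so root is in [4.500000, 4.625000]

midpoint = 4.625000


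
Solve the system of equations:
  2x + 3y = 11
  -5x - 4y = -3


Using Cramer's rule:
Determinant D = (2)(-4) - (-5)(3) = -8 + 15 = 7
Dx = (11)(-4) - (-3)(3) = -44 + 9 = -35
Dy = (2)(-3) - (-5)(11) = -6 + 55 = 49
x = Dx/D = -35/7 = -5
y = Dy/D = 49/7 = 7

x = -5, y = 7


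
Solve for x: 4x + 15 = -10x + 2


Starting with: 4x + 15 = -10x + 2
Move all x terms to left: (4 + 10)x = 2 - 15
Simplify: 14x = -13
Divide both sides by 14: x = -13/14

x = -13/14


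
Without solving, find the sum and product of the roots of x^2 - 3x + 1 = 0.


By Vieta's formulas for ax^2 + bx + c = 0:
  Sum of roots = -b/a
  Product of roots = c/a

Here a = 1, b = -3, c = 1
Sum = -(-3)/1 = 3
Product = 1/1 = 1

Sum = 3, Product = 1


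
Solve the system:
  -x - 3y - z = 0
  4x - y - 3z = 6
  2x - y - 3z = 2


Using Cramer's rule. Expand each determinant along the first row.
D  = (-1)*[(-1)*(-3) - (-3)*(-1)] - (-3)*[4*(-3) - (-3)*2] + (-1)*[4*(-1) - (-1)*2]
  = (-1)*(0) - (-3)*(-6) + (-1)*(-2) = -16
Dx = 0*[(-1)*(-3) - (-3)*(-1)] - (-3)*[6*(-3) - (-3)*2] + (-1)*[6*(-1) - (-1)*2]
  = 0*(0) - (-3)*(-12) + (-1)*(-4) = -32
Dy = (-1)*[6*(-3) - (-3)*2] - 0*[4*(-3) - (-3)*2] + (-1)*[4*2 - 6*2]
  = (-1)*(-12) - 0*(-6) + (-1)*(-4) = 16
Dz = (-1)*[(-1)*2 - 6*(-1)] - (-3)*[4*2 - 6*2] + 0*[4*(-1) - (-1)*2]
  = (-1)*(4) - (-3)*(-4) + 0*(-2) = -16
x = Dx/D = -32/-16 = 2, y = Dy/D = 16/-16 = -1, z = Dz/D = -16/-16 = 1
Check eq1: (-1)(2) + (-3)(-1) + (-1)(1) = 0 = 0 ✓
Check eq2: (4)(2) + (-1)(-1) + (-3)(1) = 6 = 6 ✓
Check eq3: (2)(2) + (-1)(-1) + (-3)(1) = 2 = 2 ✓

x = 2, y = -1, z = 1
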